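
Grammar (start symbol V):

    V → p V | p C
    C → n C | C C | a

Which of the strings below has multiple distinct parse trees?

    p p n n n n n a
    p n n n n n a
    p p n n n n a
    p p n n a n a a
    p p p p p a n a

p p n n n n n a: 1 tree
p n n n n n a: 1 tree
p p n n n n a: 1 tree
p p n n a n a a: 12 trees
p p p p p a n a: 1 tree

p p n n a n a a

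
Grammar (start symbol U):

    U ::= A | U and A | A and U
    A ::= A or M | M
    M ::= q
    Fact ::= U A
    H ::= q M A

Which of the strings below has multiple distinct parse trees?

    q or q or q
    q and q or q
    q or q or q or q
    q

q or q or q: 1 tree
q and q or q: 2 trees
q or q or q or q: 1 tree
q: 1 tree

q and q or q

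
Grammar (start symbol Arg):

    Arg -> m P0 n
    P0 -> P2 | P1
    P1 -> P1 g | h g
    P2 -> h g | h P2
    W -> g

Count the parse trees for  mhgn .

2

Parse trees for mhgn:
  [Arg m [P0 [P2 h g]] n]
  [Arg m [P0 [P1 h g]] n]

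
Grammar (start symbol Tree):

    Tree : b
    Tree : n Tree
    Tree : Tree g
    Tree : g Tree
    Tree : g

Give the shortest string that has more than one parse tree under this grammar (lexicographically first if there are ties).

g g

length 1: no string has ≥2 trees
length 2: g g has 2 parse trees

Two derivations of g g:
  Tree ⇒ Tree g ⇒ g g
  Tree ⇒ g Tree ⇒ g g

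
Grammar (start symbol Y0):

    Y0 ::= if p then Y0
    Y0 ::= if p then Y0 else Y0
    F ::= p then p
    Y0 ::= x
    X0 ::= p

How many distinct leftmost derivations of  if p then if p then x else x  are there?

Parse trees for if p then if p then x else x:
  [Y0 if p then [Y0 if p then [Y0 x] else [Y0 x]]]
  [Y0 if p then [Y0 if p then [Y0 x]] else [Y0 x]]

2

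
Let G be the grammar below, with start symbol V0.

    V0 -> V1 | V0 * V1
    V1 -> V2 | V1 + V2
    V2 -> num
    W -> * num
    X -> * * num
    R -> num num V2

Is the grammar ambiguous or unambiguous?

Only V0, V1, V2 are reachable from V0; ignoring the rest: The grammar is stratified — V0 handles '*' (left-recursive), V1 handles '+', V2 atoms. Each operator has a fixed associativity and precedence level, so every string has one parse.

Unambiguous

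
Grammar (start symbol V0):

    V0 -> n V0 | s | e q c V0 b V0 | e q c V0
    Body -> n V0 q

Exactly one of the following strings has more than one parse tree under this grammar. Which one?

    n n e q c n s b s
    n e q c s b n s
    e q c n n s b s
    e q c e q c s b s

n n e q c n s b s: 1 tree
n e q c s b n s: 1 tree
e q c n n s b s: 1 tree
e q c e q c s b s: 2 trees

e q c e q c s b s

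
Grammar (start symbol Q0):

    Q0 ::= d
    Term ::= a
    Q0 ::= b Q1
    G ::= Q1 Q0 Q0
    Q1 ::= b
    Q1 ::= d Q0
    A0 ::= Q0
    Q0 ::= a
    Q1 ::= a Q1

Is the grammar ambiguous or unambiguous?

Only Q0, Q1 are reachable from Q0; ignoring the rest: Each reachable nonterminal has at most one production per leading terminal, and all productions are right-linear; the derivation is determined token-by-token.

Unambiguous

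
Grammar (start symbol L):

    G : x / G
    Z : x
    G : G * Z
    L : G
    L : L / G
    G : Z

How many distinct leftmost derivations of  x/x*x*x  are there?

Parse trees for x/x*x*x:
  [L [G x / [G [G [G [Z x]] * [Z x]] * [Z x]]]]
  [L [G [G x / [G [G [Z x]] * [Z x]]] * [Z x]]]
  [L [G [G [G x / [G [Z x]]] * [Z x]] * [Z x]]]
  [L [L [G [Z x]]] / [G [G [G [Z x]] * [Z x]] * [Z x]]]

4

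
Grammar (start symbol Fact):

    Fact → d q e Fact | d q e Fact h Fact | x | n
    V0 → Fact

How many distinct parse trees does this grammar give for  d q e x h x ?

Parse trees for d q e x h x:
  [Fact d q e [Fact x] h [Fact x]]

1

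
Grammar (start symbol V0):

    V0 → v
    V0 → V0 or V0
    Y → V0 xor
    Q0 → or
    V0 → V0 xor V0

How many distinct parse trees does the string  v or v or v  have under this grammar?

Parse trees for v or v or v:
  [V0 [V0 v] or [V0 [V0 v] or [V0 v]]]
  [V0 [V0 [V0 v] or [V0 v]] or [V0 v]]

2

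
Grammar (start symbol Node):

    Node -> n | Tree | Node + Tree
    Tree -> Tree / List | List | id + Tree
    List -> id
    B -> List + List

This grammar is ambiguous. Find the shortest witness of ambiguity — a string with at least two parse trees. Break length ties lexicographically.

length 1: no string has ≥2 trees
length 3: id + id has 2 parse trees

Two derivations of id + id:
  Node ⇒ Tree ⇒ id + Tree ⇒ id + List ⇒ id + id
  Node ⇒ Node + Tree ⇒ Tree + Tree ⇒ List + Tree ⇒ id + Tree ⇒ id + List ⇒ id + id

id + id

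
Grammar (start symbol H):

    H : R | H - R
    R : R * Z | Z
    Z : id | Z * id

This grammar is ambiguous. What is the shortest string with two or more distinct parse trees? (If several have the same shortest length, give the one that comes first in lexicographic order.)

length 1: no string has ≥2 trees
length 3: id * id has 2 parse trees

Two derivations of id * id:
  H ⇒ R ⇒ R * Z ⇒ Z * Z ⇒ id * Z ⇒ id * id
  H ⇒ R ⇒ Z ⇒ Z * id ⇒ id * id

id * id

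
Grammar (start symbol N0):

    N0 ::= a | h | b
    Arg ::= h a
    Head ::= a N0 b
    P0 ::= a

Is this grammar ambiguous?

(Arg, Head, P0 are unreachable from N0, so their rules don't affect L(N0).) Restricted to the reachable nonterminals, every rule has the form A → t or A → t B, and no two rules for the same A share a first terminal. The grammar encodes a DFA — one run per string.

Unambiguous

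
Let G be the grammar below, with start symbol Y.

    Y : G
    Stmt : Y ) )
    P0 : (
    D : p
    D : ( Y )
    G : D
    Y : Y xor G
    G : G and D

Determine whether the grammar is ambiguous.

(P0, Stmt are unreachable from Y, so their rules don't affect L(Y).) The grammar is stratified — Y handles 'xor' (left-recursive), G handles 'and', D atoms. Each operator has a fixed associativity and precedence level, so every string has one parse.

Unambiguous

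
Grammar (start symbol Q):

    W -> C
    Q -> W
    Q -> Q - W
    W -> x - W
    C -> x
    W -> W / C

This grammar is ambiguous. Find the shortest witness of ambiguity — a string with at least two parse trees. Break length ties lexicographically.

length 1: no string has ≥2 trees
length 3: x - x has 2 parse trees

Two derivations of x - x:
  Q ⇒ W ⇒ x - W ⇒ x - C ⇒ x - x
  Q ⇒ Q - W ⇒ W - W ⇒ C - W ⇒ x - W ⇒ x - C ⇒ x - x

x - x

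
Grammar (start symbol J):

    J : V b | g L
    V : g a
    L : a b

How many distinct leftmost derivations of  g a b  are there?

2

Parse trees for g a b:
  [J [V g a] b]
  [J g [L a b]]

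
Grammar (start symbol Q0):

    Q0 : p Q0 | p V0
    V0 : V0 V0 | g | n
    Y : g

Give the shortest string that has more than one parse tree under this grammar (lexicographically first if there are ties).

length 2: no string has ≥2 trees
length 3: no string has ≥2 trees
length 4: p g g g has 2 parse trees

Two derivations of p g g g:
  Q0 ⇒ p V0 ⇒ p V0 V0 ⇒ p V0 V0 V0 ⇒ p g V0 V0 ⇒ p g g V0 ⇒ p g g g
  Q0 ⇒ p V0 ⇒ p V0 V0 ⇒ p g V0 ⇒ p g V0 V0 ⇒ p g g V0 ⇒ p g g g

p g g g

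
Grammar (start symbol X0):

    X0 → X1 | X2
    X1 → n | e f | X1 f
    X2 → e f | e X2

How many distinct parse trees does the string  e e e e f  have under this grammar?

Parse trees for e e e e f:
  [X0 [X2 e [X2 e [X2 e [X2 e f]]]]]

1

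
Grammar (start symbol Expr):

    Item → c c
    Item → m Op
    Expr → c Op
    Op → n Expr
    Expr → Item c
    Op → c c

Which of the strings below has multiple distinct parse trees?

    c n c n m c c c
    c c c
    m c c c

c c c

c n c n m c c c: 1 tree
c c c: 2 trees
m c c c: 1 tree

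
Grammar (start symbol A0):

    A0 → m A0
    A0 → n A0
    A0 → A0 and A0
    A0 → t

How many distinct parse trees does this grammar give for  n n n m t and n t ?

Parse trees for n n n m t and n t:
  [A0 n [A0 n [A0 n [A0 m [A0 [A0 t] and [A0 n [A0 t]]]]]]]
  [A0 n [A0 n [A0 n [A0 [A0 m [A0 t]] and [A0 n [A0 t]]]]]]
  [A0 n [A0 n [A0 [A0 n [A0 m [A0 t]]] and [A0 n [A0 t]]]]]
  [A0 n [A0 [A0 n [A0 n [A0 m [A0 t]]]] and [A0 n [A0 t]]]]
  [A0 [A0 n [A0 n [A0 n [A0 m [A0 t]]]]] and [A0 n [A0 t]]]

5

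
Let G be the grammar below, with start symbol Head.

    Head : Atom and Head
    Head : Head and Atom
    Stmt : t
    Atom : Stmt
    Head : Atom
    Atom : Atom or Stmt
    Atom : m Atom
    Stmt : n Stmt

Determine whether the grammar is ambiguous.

Ambiguous

Witness: t and t

Derivation 1: Head ⇒ Atom and Head ⇒ Stmt and Head ⇒ t and Head ⇒ t and Atom ⇒ t and Stmt ⇒ t and t
Derivation 2: Head ⇒ Head and Atom ⇒ Atom and Atom ⇒ Stmt and Atom ⇒ t and Atom ⇒ t and Stmt ⇒ t and t

Two distinct leftmost derivations for the same string.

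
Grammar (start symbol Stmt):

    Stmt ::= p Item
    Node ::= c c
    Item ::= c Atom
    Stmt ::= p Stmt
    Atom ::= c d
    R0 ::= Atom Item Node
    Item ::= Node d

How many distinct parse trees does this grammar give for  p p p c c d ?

Parse trees for p p p c c d:
  [Stmt p [Stmt p [Stmt p [Item c [Atom c d]]]]]
  [Stmt p [Stmt p [Stmt p [Item [Node c c] d]]]]

2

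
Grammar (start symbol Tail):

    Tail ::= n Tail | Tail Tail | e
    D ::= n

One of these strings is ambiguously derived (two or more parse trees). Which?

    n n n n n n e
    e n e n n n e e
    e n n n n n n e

e n e n n n e e

n n n n n n e: 1 tree
e n e n n n e e: 18 trees
e n n n n n n e: 1 tree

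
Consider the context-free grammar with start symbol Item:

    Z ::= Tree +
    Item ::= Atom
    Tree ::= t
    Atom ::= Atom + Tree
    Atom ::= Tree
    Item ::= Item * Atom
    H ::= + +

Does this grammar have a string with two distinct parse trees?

Unambiguous

Only Item, Atom, Tree are reachable from Item; ignoring the rest: Item → Item * Atom | Atom  ;  Atom → Atom + Tree | Tree  — a left-associative chain with Tree at the bottom. Each string factors uniquely by precedence.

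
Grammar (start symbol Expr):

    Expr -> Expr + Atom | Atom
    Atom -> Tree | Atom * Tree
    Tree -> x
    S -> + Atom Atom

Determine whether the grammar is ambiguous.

Unambiguous

Only Expr, Atom, Tree are reachable from Expr; ignoring the rest: Expr → Expr + Atom | Atom  ;  Atom → Atom * Tree | Tree  — a left-associative chain with Tree at the bottom. Each string factors uniquely by precedence.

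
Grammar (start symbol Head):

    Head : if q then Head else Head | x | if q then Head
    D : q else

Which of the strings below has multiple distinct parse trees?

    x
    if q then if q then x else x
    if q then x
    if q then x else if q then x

if q then if q then x else x

x: 1 tree
if q then if q then x else x: 2 trees
if q then x: 1 tree
if q then x else if q then x: 1 tree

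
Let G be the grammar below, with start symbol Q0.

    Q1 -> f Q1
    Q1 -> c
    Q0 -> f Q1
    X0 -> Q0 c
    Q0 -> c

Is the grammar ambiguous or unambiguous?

Unambiguous

Only Q0, Q1 are reachable from Q0; ignoring the rest: The reachable rules are right-linear with at most one rule per (nonterminal, next-terminal) pair. Each input token forces the next rule, so parsing is deterministic.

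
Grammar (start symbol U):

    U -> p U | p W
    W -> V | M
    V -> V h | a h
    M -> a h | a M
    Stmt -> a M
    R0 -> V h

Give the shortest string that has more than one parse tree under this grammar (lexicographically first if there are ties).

p a h

length 3: p a h has 2 parse trees

Two derivations of p a h:
  U ⇒ p W ⇒ p V ⇒ p a h
  U ⇒ p W ⇒ p M ⇒ p a h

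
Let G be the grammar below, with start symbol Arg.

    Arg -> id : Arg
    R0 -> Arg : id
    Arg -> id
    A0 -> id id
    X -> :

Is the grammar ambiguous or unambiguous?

Unambiguous

(R0, X, A0 are unreachable from Arg, so their rules don't affect L(Arg).) The reachable grammar is A → atom sep A | atom. Each atom is followed by either the separator (recurse) or end-of-string (stop) — no choice point.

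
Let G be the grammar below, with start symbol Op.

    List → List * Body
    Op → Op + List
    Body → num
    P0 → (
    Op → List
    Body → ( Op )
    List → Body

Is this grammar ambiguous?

Unambiguous

Only Op, List, Body are reachable from Op; ignoring the rest: Op → Op + List | List  ;  List → List * Body | Body  — a left-associative chain with Body at the bottom. Each string factors uniquely by precedence.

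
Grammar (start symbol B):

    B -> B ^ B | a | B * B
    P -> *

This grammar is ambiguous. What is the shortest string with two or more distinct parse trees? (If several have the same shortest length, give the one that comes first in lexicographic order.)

length 1: no string has ≥2 trees
length 3: no string has ≥2 trees
length 5: a * a * a has 2 parse trees

Two derivations of a * a * a:
  B ⇒ B * B ⇒ a * B ⇒ a * B * B ⇒ a * a * B ⇒ a * a * a
  B ⇒ B * B ⇒ B * B * B ⇒ a * B * B ⇒ a * a * B ⇒ a * a * a

a * a * a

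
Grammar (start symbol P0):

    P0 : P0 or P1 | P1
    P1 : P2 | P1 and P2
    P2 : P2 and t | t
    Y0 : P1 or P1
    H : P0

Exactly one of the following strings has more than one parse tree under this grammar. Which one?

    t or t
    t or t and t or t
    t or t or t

t or t: 1 tree
t or t and t or t: 2 trees
t or t or t: 1 tree

t or t and t or t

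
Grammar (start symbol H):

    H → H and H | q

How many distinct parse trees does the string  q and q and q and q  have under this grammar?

5

Parse trees for q and q and q and q:
  [H [H q] and [H [H q] and [H [H q] and [H q]]]]
  [H [H q] and [H [H [H q] and [H q]] and [H q]]]
  [H [H [H q] and [H q]] and [H [H q] and [H q]]]
  [H [H [H q] and [H [H q] and [H q]]] and [H q]]
  [H [H [H [H q] and [H q]] and [H q]] and [H q]]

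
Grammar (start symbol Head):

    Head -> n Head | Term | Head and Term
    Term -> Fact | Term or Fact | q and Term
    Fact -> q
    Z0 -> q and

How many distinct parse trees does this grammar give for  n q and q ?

3

Parse trees for n q and q:
  [Head n [Head [Term q and [Term [Fact q]]]]]
  [Head n [Head [Head [Term [Fact q]]] and [Term [Fact q]]]]
  [Head [Head n [Head [Term [Fact q]]]] and [Term [Fact q]]]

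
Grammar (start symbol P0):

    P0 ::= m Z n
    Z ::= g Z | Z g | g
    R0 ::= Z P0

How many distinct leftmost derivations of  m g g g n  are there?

4

Parse trees for m g g g n:
  [P0 m [Z g [Z g [Z g]]] n]
  [P0 m [Z g [Z [Z g] g]] n]
  [P0 m [Z [Z g [Z g]] g] n]
  [P0 m [Z [Z [Z g] g] g] n]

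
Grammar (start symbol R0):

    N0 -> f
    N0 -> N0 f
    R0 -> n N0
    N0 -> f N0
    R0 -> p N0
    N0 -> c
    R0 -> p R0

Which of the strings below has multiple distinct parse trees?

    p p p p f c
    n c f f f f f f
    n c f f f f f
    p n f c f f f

p p p p f c: 1 tree
n c f f f f f f: 1 tree
n c f f f f f: 1 tree
p n f c f f f: 4 trees

p n f c f f f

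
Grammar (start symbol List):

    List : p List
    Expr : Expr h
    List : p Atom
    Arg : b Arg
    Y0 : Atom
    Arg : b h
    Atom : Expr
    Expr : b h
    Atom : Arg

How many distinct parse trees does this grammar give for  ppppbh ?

Parse trees for ppppbh:
  [List p [List p [List p [List p [Atom [Expr b h]]]]]]
  [List p [List p [List p [List p [Atom [Arg b h]]]]]]

2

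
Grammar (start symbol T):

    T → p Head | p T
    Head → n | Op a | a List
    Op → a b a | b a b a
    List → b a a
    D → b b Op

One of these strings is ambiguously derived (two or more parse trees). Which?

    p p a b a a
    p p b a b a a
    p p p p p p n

p p a b a a

p p a b a a: 2 trees
p p b a b a a: 1 tree
p p p p p p n: 1 tree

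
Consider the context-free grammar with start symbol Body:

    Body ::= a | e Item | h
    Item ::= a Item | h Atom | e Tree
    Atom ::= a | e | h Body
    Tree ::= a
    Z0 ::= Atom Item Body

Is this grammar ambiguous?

Unambiguous

(Z0 is unreachable from Body, so its rules don't affect L(Body).) The reachable rules are right-linear with at most one rule per (nonterminal, next-terminal) pair. Each input token forces the next rule, so parsing is deterministic.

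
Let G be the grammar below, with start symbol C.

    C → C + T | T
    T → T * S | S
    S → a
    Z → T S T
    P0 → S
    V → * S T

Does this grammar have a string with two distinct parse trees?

Unambiguous

(Z, P0, V are unreachable from C, so their rules don't affect L(C).) C → C + T | T  ;  T → T * S | S  — a left-associative chain with S at the bottom. Each string factors uniquely by precedence.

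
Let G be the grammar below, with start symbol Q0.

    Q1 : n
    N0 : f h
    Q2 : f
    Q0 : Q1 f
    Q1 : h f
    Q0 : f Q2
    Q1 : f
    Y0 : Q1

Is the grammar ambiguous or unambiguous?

Witness: f f

Derivation 1: Q0 ⇒ Q1 f ⇒ f f
Derivation 2: Q0 ⇒ f Q2 ⇒ f f

Two distinct leftmost derivations for the same string.

Ambiguous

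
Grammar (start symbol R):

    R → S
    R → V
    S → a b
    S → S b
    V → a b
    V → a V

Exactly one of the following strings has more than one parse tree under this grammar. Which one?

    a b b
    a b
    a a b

a b

a b b: 1 tree
a b: 2 trees
a a b: 1 tree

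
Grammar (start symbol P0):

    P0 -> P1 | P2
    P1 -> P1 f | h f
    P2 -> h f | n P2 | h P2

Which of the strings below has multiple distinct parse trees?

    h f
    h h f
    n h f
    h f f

h f: 2 trees
h h f: 1 tree
n h f: 1 tree
h f f: 1 tree

h f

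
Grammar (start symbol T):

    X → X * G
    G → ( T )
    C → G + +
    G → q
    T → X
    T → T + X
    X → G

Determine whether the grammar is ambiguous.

Unambiguous

(C is unreachable from T, so its rules don't affect L(T).) The grammar is stratified — T handles '+' (left-recursive), X handles '*', G atoms. Each operator has a fixed associativity and precedence level, so every string has one parse.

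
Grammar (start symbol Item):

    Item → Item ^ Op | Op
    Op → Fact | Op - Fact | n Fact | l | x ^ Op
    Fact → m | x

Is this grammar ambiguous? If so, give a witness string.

Ambiguous

Witness: x ^ l

Derivation 1: Item ⇒ Item ^ Op ⇒ Op ^ Op ⇒ Fact ^ Op ⇒ x ^ Op ⇒ x ^ l
Derivation 2: Item ⇒ Op ⇒ x ^ Op ⇒ x ^ l

Two distinct leftmost derivations for the same string.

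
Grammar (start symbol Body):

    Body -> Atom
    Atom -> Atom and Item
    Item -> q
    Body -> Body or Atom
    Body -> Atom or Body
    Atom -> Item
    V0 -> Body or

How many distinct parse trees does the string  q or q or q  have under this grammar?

Parse trees for q or q or q:
  [Body [Body [Body [Atom [Item q]]] or [Atom [Item q]]] or [Atom [Item q]]]
  [Body [Body [Atom [Item q]] or [Body [Atom [Item q]]]] or [Atom [Item q]]]
  [Body [Atom [Item q]] or [Body [Body [Atom [Item q]]] or [Atom [Item q]]]]
  [Body [Atom [Item q]] or [Body [Atom [Item q]] or [Body [Atom [Item q]]]]]

4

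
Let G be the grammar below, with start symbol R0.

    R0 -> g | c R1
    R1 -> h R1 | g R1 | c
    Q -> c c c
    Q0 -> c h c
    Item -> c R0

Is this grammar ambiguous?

(Q, Q0, Item are unreachable from R0, so their rules don't affect L(R0).) Each reachable nonterminal has at most one production per leading terminal, and all productions are right-linear; the derivation is determined token-by-token.

Unambiguous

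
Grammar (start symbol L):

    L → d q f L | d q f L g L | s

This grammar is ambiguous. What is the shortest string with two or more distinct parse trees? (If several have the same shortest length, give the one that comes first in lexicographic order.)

length 1: no string has ≥2 trees
length 4: no string has ≥2 trees
length 6: no string has ≥2 trees
length 7: no string has ≥2 trees
length 9: d q f d q f s g s has 2 parse trees

Two derivations of d q f d q f s g s:
  L ⇒ d q f L ⇒ d q f d q f L g L ⇒ d q f d q f s g L ⇒ d q f d q f s g s
  L ⇒ d q f L g L ⇒ d q f d q f L g L ⇒ d q f d q f s g L ⇒ d q f d q f s g s

d q f d q f s g s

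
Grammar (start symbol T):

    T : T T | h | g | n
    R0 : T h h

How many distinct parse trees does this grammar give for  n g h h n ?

Parse trees for n g h h n (showing first 6 of 14):
  [T [T n] [T [T g] [T [T h] [T [T h] [T n]]]]]
  [T [T n] [T [T g] [T [T [T h] [T h]] [T n]]]]
  [T [T n] [T [T [T g] [T h]] [T [T h] [T n]]]]
  [T [T n] [T [T [T g] [T [T h] [T h]]] [T n]]]
  [T [T n] [T [T [T [T g] [T h]] [T h]] [T n]]]
  [T [T [T n] [T g]] [T [T h] [T [T h] [T n]]]]

14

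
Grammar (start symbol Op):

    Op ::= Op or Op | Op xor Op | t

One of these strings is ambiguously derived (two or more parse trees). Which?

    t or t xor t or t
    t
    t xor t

t or t xor t or t: 5 trees
t: 1 tree
t xor t: 1 tree

t or t xor t or t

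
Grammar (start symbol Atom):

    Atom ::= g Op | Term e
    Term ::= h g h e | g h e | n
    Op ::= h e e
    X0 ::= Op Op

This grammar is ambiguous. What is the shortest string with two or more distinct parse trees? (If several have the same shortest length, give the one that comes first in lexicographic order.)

g h e e

length 2: no string has ≥2 trees
length 4: g h e e has 2 parse trees

Two derivations of g h e e:
  Atom ⇒ g Op ⇒ g h e e
  Atom ⇒ Term e ⇒ g h e e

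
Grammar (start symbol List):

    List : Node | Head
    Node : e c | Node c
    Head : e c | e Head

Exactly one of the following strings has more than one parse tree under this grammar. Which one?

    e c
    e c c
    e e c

e c

e c: 2 trees
e c c: 1 tree
e e c: 1 tree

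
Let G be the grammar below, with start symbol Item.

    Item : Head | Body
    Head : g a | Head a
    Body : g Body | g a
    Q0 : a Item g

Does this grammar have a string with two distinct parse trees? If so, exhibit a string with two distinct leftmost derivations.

Witness: g a

Derivation 1: Item ⇒ Head ⇒ g a
Derivation 2: Item ⇒ Body ⇒ g a

Two distinct leftmost derivations for the same string.

Ambiguous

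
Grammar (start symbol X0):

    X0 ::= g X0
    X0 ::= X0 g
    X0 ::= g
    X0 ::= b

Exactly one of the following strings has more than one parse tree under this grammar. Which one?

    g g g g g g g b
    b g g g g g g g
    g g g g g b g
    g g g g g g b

g g g g g g g b: 1 tree
b g g g g g g g: 1 tree
g g g g g b g: 6 trees
g g g g g g b: 1 tree

g g g g g b g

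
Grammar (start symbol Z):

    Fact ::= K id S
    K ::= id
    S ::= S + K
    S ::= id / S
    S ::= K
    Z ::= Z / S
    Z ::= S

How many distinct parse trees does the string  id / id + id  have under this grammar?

3

Parse trees for id / id + id:
  [Z [Z [S [K id]]] / [S [S [K id]] + [K id]]]
  [Z [S [S id / [S [K id]]] + [K id]]]
  [Z [S id / [S [S [K id]] + [K id]]]]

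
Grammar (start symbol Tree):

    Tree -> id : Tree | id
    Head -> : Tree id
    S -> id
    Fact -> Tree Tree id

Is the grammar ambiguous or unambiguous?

Unambiguous

Only Tree is reachable from Tree; ignoring the rest: Right-recursive list with a separator: after each atom, whether the separator follows determines the rule. One parse per string.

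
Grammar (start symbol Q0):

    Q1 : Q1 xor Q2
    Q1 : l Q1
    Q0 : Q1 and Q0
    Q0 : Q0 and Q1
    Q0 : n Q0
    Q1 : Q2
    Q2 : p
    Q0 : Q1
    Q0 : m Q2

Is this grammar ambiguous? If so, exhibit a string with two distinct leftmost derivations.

Ambiguous

Witness: p and p

Derivation 1: Q0 ⇒ Q1 and Q0 ⇒ Q2 and Q0 ⇒ p and Q0 ⇒ p and Q1 ⇒ p and Q2 ⇒ p and p
Derivation 2: Q0 ⇒ Q0 and Q1 ⇒ Q1 and Q1 ⇒ Q2 and Q1 ⇒ p and Q1 ⇒ p and Q2 ⇒ p and p

Two distinct leftmost derivations for the same string.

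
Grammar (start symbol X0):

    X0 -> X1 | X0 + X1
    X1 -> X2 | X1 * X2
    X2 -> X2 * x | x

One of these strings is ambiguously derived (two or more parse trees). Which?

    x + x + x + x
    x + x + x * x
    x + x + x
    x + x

x + x + x + x: 1 tree
x + x + x * x: 2 trees
x + x + x: 1 tree
x + x: 1 tree

x + x + x * x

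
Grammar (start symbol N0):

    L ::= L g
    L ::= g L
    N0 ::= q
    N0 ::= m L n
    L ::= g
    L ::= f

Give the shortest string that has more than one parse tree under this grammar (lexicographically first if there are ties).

length 1: no string has ≥2 trees
length 3: no string has ≥2 trees
length 4: m g g n has 2 parse trees

Two derivations of m g g n:
  N0 ⇒ m L n ⇒ m L g n ⇒ m g g n
  N0 ⇒ m L n ⇒ m g L n ⇒ m g g n

m g g n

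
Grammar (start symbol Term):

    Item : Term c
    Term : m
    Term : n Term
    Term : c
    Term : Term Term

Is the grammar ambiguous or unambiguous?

Witness: c c c

Derivation 1: Term ⇒ Term Term ⇒ c Term ⇒ c Term Term ⇒ c c Term ⇒ c c c
Derivation 2: Term ⇒ Term Term ⇒ Term Term Term ⇒ c Term Term ⇒ c c Term ⇒ c c c

Two distinct leftmost derivations for the same string.

Ambiguous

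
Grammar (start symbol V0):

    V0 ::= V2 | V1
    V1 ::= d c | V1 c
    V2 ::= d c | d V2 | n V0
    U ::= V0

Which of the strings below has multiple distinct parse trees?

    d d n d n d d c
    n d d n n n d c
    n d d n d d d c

n d d n n n d c

d d n d n d d c: 1 tree
n d d n n n d c: 2 trees
n d d n d d d c: 1 tree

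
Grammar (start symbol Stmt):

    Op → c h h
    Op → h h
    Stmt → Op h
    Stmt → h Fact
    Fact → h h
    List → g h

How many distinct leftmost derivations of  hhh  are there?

2

Parse trees for hhh:
  [Stmt [Op h h] h]
  [Stmt h [Fact h h]]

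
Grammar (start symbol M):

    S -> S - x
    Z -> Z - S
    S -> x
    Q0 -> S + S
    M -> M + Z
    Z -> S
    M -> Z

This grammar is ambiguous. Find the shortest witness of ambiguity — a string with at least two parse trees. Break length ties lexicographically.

x - x

length 1: no string has ≥2 trees
length 3: x - x has 2 parse trees

Two derivations of x - x:
  M ⇒ Z ⇒ Z - S ⇒ S - S ⇒ x - S ⇒ x - x
  M ⇒ Z ⇒ S ⇒ S - x ⇒ x - x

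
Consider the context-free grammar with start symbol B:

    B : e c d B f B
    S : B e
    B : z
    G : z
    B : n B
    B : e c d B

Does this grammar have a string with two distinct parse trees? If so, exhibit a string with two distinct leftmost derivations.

Witness: e c d e c d z f z

Derivation 1: B ⇒ e c d B f B ⇒ e c d e c d B f B ⇒ e c d e c d z f B ⇒ e c d e c d z f z
Derivation 2: B ⇒ e c d B ⇒ e c d e c d B f B ⇒ e c d e c d z f B ⇒ e c d e c d z f z

Two distinct leftmost derivations for the same string.

Ambiguous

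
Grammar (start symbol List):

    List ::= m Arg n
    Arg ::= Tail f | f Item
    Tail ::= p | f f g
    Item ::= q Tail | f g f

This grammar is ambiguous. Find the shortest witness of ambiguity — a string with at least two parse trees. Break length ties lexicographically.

length 4: no string has ≥2 trees
length 5: no string has ≥2 trees
length 6: m f f g f n has 2 parse trees

Two derivations of m f f g f n:
  List ⇒ m Arg n ⇒ m Tail f n ⇒ m f f g f n
  List ⇒ m Arg n ⇒ m f Item n ⇒ m f f g f n

m f f g f n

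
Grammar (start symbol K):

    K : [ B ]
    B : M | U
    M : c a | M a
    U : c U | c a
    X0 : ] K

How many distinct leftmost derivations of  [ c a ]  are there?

Parse trees for [ c a ]:
  [K [ [B [M c a]] ]]
  [K [ [B [U c a]] ]]

2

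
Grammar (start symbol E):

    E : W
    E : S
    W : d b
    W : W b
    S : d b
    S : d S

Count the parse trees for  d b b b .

1

Parse trees for d b b b:
  [E [W [W [W d b] b] b]]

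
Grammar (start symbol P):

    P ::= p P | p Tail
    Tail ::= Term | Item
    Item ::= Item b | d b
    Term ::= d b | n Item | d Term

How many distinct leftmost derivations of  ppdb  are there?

2

Parse trees for ppdb:
  [P p [P p [Tail [Term d b]]]]
  [P p [P p [Tail [Item d b]]]]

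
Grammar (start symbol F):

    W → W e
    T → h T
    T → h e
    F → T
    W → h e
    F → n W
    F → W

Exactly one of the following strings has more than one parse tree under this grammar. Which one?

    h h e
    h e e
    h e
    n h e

h h e: 1 tree
h e e: 1 tree
h e: 2 trees
n h e: 1 tree

h e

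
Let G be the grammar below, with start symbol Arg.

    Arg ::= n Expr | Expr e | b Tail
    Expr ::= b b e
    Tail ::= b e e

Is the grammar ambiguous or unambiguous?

Ambiguous

Witness: b b e e

Derivation 1: Arg ⇒ Expr e ⇒ b b e e
Derivation 2: Arg ⇒ b Tail ⇒ b b e e

Two distinct leftmost derivations for the same string.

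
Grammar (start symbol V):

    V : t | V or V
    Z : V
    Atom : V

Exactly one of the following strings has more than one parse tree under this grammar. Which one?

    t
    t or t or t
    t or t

t or t or t

t: 1 tree
t or t or t: 2 trees
t or t: 1 tree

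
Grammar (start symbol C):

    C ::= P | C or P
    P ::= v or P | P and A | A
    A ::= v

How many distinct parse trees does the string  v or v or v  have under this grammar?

4

Parse trees for v or v or v:
  [C [P v or [P v or [P [A v]]]]]
  [C [C [P [A v]]] or [P v or [P [A v]]]]
  [C [C [P v or [P [A v]]]] or [P [A v]]]
  [C [C [C [P [A v]]] or [P [A v]]] or [P [A v]]]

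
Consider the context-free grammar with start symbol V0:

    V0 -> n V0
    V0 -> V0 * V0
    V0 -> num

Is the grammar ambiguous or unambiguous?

Ambiguous

Witness: n num * num

Derivation 1: V0 ⇒ n V0 ⇒ n V0 * V0 ⇒ n num * V0 ⇒ n num * num
Derivation 2: V0 ⇒ V0 * V0 ⇒ n V0 * V0 ⇒ n num * V0 ⇒ n num * num

Two distinct leftmost derivations for the same string.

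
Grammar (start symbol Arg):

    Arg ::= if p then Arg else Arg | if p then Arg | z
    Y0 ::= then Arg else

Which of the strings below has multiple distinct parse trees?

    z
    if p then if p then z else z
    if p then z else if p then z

z: 1 tree
if p then if p then z else z: 2 trees
if p then z else if p then z: 1 tree

if p then if p then z else z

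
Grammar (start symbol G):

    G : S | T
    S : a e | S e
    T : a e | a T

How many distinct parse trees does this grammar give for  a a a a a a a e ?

1

Parse trees for a a a a a a a e:
  [G [T a [T a [T a [T a [T a [T a [T a e]]]]]]]]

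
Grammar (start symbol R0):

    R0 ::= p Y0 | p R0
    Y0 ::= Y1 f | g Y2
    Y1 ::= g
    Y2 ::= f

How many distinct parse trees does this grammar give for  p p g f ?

Parse trees for p p g f:
  [R0 p [R0 p [Y0 [Y1 g] f]]]
  [R0 p [R0 p [Y0 g [Y2 f]]]]

2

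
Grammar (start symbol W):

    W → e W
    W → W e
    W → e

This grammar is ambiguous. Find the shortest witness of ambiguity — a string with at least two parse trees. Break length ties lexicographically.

length 1: no string has ≥2 trees
length 2: e e has 2 parse trees

Two derivations of e e:
  W ⇒ e W ⇒ e e
  W ⇒ W e ⇒ e e

e e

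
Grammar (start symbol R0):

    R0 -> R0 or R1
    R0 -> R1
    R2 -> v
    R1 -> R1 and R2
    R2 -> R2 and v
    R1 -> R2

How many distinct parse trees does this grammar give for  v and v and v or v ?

4

Parse trees for v and v and v or v:
  [R0 [R0 [R1 [R1 [R2 v]] and [R2 [R2 v] and v]]] or [R1 [R2 v]]]
  [R0 [R0 [R1 [R1 [R1 [R2 v]] and [R2 v]] and [R2 v]]] or [R1 [R2 v]]]
  [R0 [R0 [R1 [R1 [R2 [R2 v] and v]] and [R2 v]]] or [R1 [R2 v]]]
  [R0 [R0 [R1 [R2 [R2 [R2 v] and v] and v]]] or [R1 [R2 v]]]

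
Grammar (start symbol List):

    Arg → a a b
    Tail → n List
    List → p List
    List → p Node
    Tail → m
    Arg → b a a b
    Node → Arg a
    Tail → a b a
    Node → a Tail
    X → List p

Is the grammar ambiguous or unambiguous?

Ambiguous

Witness: p a a b a

Derivation 1: List ⇒ p Node ⇒ p Arg a ⇒ p a a b a
Derivation 2: List ⇒ p Node ⇒ p a Tail ⇒ p a a b a

Two distinct leftmost derivations for the same string.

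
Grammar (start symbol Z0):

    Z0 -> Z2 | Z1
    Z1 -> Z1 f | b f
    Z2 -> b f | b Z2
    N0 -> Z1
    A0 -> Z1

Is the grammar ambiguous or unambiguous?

Ambiguous

Witness: b f

Derivation 1: Z0 ⇒ Z2 ⇒ b f
Derivation 2: Z0 ⇒ Z1 ⇒ b f

Two distinct leftmost derivations for the same string.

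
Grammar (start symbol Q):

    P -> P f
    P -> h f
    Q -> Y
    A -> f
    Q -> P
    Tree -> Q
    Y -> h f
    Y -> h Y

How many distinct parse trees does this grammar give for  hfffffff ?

Parse trees for hfffffff:
  [Q [P [P [P [P [P [P [P h f] f] f] f] f] f] f]]

1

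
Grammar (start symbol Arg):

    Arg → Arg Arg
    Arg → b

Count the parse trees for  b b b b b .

14

Parse trees for b b b b b (showing first 6 of 14):
  [Arg [Arg b] [Arg [Arg b] [Arg [Arg b] [Arg [Arg b] [Arg b]]]]]
  [Arg [Arg b] [Arg [Arg b] [Arg [Arg [Arg b] [Arg b]] [Arg b]]]]
  [Arg [Arg b] [Arg [Arg [Arg b] [Arg b]] [Arg [Arg b] [Arg b]]]]
  [Arg [Arg b] [Arg [Arg [Arg b] [Arg [Arg b] [Arg b]]] [Arg b]]]
  [Arg [Arg b] [Arg [Arg [Arg [Arg b] [Arg b]] [Arg b]] [Arg b]]]
  [Arg [Arg [Arg b] [Arg b]] [Arg [Arg b] [Arg [Arg b] [Arg b]]]]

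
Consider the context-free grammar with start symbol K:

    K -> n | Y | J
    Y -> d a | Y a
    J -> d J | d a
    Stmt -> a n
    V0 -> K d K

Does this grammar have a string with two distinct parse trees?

Ambiguous

Witness: d a

Derivation 1: K ⇒ Y ⇒ d a
Derivation 2: K ⇒ J ⇒ d a

Two distinct leftmost derivations for the same string.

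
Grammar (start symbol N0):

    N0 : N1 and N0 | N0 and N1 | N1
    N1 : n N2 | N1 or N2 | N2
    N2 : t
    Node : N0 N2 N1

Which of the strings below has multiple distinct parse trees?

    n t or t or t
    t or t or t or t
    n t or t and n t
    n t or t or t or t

n t or t and n t

n t or t or t: 1 tree
t or t or t or t: 1 tree
n t or t and n t: 2 trees
n t or t or t or t: 1 tree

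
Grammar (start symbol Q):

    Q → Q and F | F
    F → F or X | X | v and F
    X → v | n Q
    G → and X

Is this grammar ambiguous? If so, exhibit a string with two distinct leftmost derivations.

Witness: v and v

Derivation 1: Q ⇒ Q and F ⇒ F and F ⇒ X and F ⇒ v and F ⇒ v and X ⇒ v and v
Derivation 2: Q ⇒ F ⇒ v and F ⇒ v and X ⇒ v and v

Two distinct leftmost derivations for the same string.

Ambiguous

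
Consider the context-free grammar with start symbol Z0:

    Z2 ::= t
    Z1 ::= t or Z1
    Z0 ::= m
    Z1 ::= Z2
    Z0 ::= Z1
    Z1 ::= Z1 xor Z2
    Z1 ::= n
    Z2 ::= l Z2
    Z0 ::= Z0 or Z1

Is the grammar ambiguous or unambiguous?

Witness: t or n

Derivation 1: Z0 ⇒ Z1 ⇒ t or Z1 ⇒ t or n
Derivation 2: Z0 ⇒ Z0 or Z1 ⇒ Z1 or Z1 ⇒ Z2 or Z1 ⇒ t or Z1 ⇒ t or n

Two distinct leftmost derivations for the same string.

Ambiguous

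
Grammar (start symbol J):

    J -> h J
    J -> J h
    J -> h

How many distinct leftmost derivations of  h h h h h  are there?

Parse trees for h h h h h (showing first 6 of 16):
  [J h [J h [J h [J h [J h]]]]]
  [J h [J h [J h [J [J h] h]]]]
  [J h [J h [J [J h [J h]] h]]]
  [J h [J h [J [J [J h] h] h]]]
  [J h [J [J h [J h [J h]]] h]]
  [J h [J [J h [J [J h] h]] h]]

16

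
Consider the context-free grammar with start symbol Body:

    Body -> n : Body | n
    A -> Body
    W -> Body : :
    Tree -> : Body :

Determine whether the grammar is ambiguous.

Unambiguous

(A, W, Tree are unreachable from Body, so their rules don't affect L(Body).) The reachable grammar is A → atom sep A | atom. Each atom is followed by either the separator (recurse) or end-of-string (stop) — no choice point.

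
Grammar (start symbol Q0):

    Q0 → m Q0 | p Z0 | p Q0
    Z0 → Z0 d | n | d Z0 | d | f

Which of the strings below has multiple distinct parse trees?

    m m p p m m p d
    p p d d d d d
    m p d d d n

p p d d d d d

m m p p m m p d: 1 tree
p p d d d d d: 16 trees
m p d d d n: 1 tree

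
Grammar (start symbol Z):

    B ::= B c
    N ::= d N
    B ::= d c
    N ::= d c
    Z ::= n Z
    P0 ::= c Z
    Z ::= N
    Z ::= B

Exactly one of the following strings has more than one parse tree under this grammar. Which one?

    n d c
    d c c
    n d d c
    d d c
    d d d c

n d c: 2 trees
d c c: 1 tree
n d d c: 1 tree
d d c: 1 tree
d d d c: 1 tree

n d c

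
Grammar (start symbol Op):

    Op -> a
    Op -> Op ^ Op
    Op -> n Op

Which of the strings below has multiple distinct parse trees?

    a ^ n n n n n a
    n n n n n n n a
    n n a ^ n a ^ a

a ^ n n n n n a: 1 tree
n n n n n n n a: 1 tree
n n a ^ n a ^ a: 12 trees

n n a ^ n a ^ a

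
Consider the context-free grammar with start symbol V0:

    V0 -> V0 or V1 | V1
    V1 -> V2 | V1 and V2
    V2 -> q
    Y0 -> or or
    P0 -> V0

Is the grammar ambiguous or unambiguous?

Unambiguous

Only V0, V1, V2 are reachable from V0; ignoring the rest: The grammar is stratified — V0 handles 'or' (left-recursive), V1 handles 'and', V2 atoms. Each operator has a fixed associativity and precedence level, so every string has one parse.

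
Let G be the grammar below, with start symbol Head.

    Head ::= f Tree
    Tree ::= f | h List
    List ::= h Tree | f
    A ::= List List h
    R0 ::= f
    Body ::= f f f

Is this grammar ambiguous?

(A, R0, Body are unreachable from Head, so their rules don't affect L(Head).) Each reachable nonterminal has at most one production per leading terminal, and all productions are right-linear; the derivation is determined token-by-token.

Unambiguous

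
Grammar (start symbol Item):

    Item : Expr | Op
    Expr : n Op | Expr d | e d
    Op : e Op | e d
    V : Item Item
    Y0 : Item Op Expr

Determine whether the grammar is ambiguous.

Witness: e d

Derivation 1: Item ⇒ Expr ⇒ e d
Derivation 2: Item ⇒ Op ⇒ e d

Two distinct leftmost derivations for the same string.

Ambiguous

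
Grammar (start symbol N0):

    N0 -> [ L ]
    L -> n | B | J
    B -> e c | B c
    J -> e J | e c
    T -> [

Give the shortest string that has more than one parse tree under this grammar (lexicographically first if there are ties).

length 3: no string has ≥2 trees
length 4: [ e c ] has 2 parse trees

Two derivations of [ e c ]:
  N0 ⇒ [ L ] ⇒ [ B ] ⇒ [ e c ]
  N0 ⇒ [ L ] ⇒ [ J ] ⇒ [ e c ]

[ e c ]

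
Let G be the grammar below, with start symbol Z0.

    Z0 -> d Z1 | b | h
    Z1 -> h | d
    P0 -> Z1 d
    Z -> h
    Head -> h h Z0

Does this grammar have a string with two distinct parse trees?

Unambiguous

Only Z0, Z1 are reachable from Z0; ignoring the rest: The reachable rules are right-linear with at most one rule per (nonterminal, next-terminal) pair. Each input token forces the next rule, so parsing is deterministic.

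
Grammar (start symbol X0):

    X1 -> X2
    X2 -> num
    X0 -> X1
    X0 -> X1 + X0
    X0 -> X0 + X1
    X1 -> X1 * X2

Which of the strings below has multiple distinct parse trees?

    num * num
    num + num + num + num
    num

num * num: 1 tree
num + num + num + num: 8 trees
num: 1 tree

num + num + num + num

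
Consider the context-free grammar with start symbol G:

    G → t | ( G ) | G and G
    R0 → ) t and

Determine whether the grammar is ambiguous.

Ambiguous

Witness: t and t and t

Derivation 1: G ⇒ G and G ⇒ t and G ⇒ t and G and G ⇒ t and t and G ⇒ t and t and t
Derivation 2: G ⇒ G and G ⇒ G and G and G ⇒ t and G and G ⇒ t and t and G ⇒ t and t and t

Two distinct leftmost derivations for the same string.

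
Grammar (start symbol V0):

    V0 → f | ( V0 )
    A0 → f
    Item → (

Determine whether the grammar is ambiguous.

Only V0 is reachable from V0; ignoring the rest: Each string is a nest of matched brackets around a single atom. An opening bracket forces the recursive rule; an atom forces the base rule.

Unambiguous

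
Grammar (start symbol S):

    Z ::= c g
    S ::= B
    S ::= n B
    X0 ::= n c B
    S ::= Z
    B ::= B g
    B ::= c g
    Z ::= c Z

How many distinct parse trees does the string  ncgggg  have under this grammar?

Parse trees for ncgggg:
  [S n [B [B [B [B c g] g] g] g]]

1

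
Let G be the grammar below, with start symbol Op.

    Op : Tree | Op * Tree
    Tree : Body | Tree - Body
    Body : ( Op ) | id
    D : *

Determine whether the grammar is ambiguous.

(D is unreachable from Op, so its rules don't affect L(Op).) The grammar is stratified — Op handles '*' (left-recursive), Tree handles '-', Body atoms. Each operator has a fixed associativity and precedence level, so every string has one parse.

Unambiguous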